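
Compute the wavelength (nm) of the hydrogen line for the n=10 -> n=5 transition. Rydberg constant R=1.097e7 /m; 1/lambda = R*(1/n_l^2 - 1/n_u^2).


1/lambda = R * (1/n_l^2 - 1/n_u^2)
= 1.097e7 * (1/5^2 - 1/10^2)
= 1.097e7 * (0.04 - 0.01)
= 1.097e7 * 0.03
= 3.2910e+05 /m
lambda = 1 / 3.2910e+05 = 3038.5901 nm

3038.5901


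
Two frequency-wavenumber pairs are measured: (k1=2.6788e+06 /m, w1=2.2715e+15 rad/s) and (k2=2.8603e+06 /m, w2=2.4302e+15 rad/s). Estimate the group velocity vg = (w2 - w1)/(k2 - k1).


vg = (w2 - w1) / (k2 - k1)
= (2.4302e+15 - 2.2715e+15) / (2.8603e+06 - 2.6788e+06)
= 1.5870e+14 / 1.8150e+05
= 8.7438e+08 m/s

8.7438e+08


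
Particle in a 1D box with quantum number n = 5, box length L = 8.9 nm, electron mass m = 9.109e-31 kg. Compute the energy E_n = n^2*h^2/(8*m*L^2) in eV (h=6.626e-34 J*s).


E = n^2 * h^2 / (8 * m * L^2)
= 5^2 * (6.626e-34)^2 / (8 * 9.109e-31 * (8.9e-9)^2)
= 25 * 4.3904e-67 / (8 * 9.109e-31 * 7.9210e-17)
= 1.9015e-20 J
= 0.1187 eV

0.1187


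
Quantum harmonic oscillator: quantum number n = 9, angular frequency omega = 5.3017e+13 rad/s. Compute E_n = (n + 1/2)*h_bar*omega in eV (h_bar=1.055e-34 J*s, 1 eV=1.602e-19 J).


E = (n + 1/2) * h_bar * omega
= (9 + 0.5) * 1.055e-34 * 5.3017e+13
= 9.5 * 5.5933e-21
= 5.3136e-20 J
= 0.3317 eV

0.3317


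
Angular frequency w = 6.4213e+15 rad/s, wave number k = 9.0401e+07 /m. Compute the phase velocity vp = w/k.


vp = w / k
= 6.4213e+15 / 9.0401e+07
= 7.1031e+07 m/s

7.1031e+07


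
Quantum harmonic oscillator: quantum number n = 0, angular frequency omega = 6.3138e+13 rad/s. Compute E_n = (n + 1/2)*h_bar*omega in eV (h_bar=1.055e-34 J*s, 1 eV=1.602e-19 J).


E = (n + 1/2) * h_bar * omega
= (0 + 0.5) * 1.055e-34 * 6.3138e+13
= 0.5 * 6.6611e-21
= 3.3305e-21 J
= 0.0208 eV

0.0208


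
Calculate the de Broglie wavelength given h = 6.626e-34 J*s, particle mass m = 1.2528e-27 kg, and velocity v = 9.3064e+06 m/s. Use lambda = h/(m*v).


lambda = h / (m * v)
= 6.626e-34 / (1.2528e-27 * 9.3064e+06)
= 6.626e-34 / 1.1659e-20
= 5.6831e-14 m

5.6831e-14


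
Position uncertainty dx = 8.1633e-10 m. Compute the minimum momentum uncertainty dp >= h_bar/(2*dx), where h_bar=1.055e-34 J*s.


dp = h_bar / (2 * dx)
= 1.055e-34 / (2 * 8.1633e-10)
= 1.055e-34 / 1.6327e-09
= 6.4618e-26 kg*m/s

6.4618e-26


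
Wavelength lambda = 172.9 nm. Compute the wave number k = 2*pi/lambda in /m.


k = 2 * pi / lambda
= 6.2832 / (172.9e-9)
= 6.2832 / 1.7290e-07
= 3.6340e+07 /m

3.6340e+07


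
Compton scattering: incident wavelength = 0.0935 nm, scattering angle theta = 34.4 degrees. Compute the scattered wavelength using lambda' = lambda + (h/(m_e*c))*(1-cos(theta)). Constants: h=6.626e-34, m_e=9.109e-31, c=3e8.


Compton wavelength: h/(m_e*c) = 2.4247e-12 m
d_lambda = 2.4247e-12 * (1 - cos(34.4 deg))
= 2.4247e-12 * 0.174887
= 4.2405e-13 m = 0.000424 nm
lambda' = 0.0935 + 0.000424
= 0.093924 nm

0.093924


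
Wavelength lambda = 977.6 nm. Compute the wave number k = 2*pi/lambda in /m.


k = 2 * pi / lambda
= 6.2832 / (977.6e-9)
= 6.2832 / 9.7760e-07
= 6.4272e+06 /m

6.4272e+06


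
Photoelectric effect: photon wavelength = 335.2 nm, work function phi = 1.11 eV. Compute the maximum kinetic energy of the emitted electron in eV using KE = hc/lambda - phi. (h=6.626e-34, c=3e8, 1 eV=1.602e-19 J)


E_photon = hc / lambda
= (6.626e-34)(3e8) / (335.2e-9)
= 5.9302e-19 J
= 3.7017 eV
KE = E_photon - phi
= 3.7017 - 1.11
= 2.5917 eV

2.5917


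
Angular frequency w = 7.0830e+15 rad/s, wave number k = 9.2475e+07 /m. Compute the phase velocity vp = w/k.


vp = w / k
= 7.0830e+15 / 9.2475e+07
= 7.6594e+07 m/s

7.6594e+07


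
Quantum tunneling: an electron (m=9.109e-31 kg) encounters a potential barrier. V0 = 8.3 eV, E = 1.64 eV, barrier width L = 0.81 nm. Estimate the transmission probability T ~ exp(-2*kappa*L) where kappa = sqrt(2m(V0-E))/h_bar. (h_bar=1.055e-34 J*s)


V0 - E = 6.66 eV = 1.0669e-18 J
kappa = sqrt(2 * m * (V0-E)) / h_bar
= sqrt(2 * 9.109e-31 * 1.0669e-18) / 1.055e-34
= 1.3215e+10 /m
2*kappa*L = 2 * 1.3215e+10 * 0.81e-9
= 21.4083
T = exp(-21.4083) = 5.040956e-10

5.040956e-10


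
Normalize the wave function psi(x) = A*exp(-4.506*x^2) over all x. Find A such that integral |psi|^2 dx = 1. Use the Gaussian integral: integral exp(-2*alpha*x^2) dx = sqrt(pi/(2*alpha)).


integral |psi|^2 dx = A^2 * sqrt(pi/(2*alpha)) = 1
A^2 = sqrt(2*alpha/pi)
= sqrt(2 * 4.506 / pi)
= 1.693697
A = sqrt(1.693697)
= 1.3014

1.3014


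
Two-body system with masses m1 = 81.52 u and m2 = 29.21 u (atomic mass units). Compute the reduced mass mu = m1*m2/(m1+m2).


mu = m1 * m2 / (m1 + m2)
= 81.52 * 29.21 / (81.52 + 29.21)
= 2381.1992 / 110.73
= 21.5046 u

21.5046


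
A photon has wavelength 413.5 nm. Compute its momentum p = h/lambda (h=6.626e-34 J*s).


p = h / lambda
= 6.626e-34 / (413.5e-9)
= 6.626e-34 / 4.1350e-07
= 1.6024e-27 kg*m/s

1.6024e-27


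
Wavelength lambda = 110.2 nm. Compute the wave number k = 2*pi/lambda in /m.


k = 2 * pi / lambda
= 6.2832 / (110.2e-9)
= 6.2832 / 1.1020e-07
= 5.7016e+07 /m

5.7016e+07


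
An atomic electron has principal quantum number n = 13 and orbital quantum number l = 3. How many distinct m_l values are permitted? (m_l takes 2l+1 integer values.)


m_l ranges from -l to +l in integer steps
So m_l goes from -3 to +3
Count = 2l + 1 = 2*3 + 1
= 7

7


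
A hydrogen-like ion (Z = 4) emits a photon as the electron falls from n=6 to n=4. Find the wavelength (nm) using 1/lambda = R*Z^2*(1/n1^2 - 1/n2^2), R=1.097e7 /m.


1/lambda = R * Z^2 * (1/n1^2 - 1/n2^2)
= 1.097e7 * 4^2 * (1/4^2 - 1/6^2)
= 1.097e7 * 16 * (0.0625 - 0.027778)
= 6.0944e+06 /m
lambda = 1 / 6.0944e+06
= 164.0839 nm

164.0839


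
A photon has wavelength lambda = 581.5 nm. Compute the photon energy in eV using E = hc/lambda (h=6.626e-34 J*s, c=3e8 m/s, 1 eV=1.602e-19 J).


E = hc / lambda
= (6.626e-34)(3e8) / (581.5e-9)
= 1.9878e-25 / 5.8150e-07
= 3.4184e-19 J
Converting to eV: 3.4184e-19 / 1.602e-19
= 2.1338 eV

2.1338


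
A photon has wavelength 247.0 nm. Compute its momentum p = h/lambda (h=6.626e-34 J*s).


p = h / lambda
= 6.626e-34 / (247.0e-9)
= 6.626e-34 / 2.4700e-07
= 2.6826e-27 kg*m/s

2.6826e-27


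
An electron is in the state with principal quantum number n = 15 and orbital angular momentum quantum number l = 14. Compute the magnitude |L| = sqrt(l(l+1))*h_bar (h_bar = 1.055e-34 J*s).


L = sqrt(l*(l+1)) * h_bar
= sqrt(14 * 15) * 1.055e-34
= sqrt(210) * 1.055e-34
= 14.4914 * 1.055e-34
= 1.5288e-33 J*s

1.5288e-33


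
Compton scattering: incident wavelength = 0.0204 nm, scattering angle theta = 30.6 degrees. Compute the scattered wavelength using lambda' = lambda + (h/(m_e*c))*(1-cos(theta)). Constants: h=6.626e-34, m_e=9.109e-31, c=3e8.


Compton wavelength: h/(m_e*c) = 2.4247e-12 m
d_lambda = 2.4247e-12 * (1 - cos(30.6 deg))
= 2.4247e-12 * 0.139258
= 3.3766e-13 m = 0.000338 nm
lambda' = 0.0204 + 0.000338
= 0.020738 nm

0.020738


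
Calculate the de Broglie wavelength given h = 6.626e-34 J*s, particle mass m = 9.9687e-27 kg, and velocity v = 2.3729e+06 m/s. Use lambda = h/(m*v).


lambda = h / (m * v)
= 6.626e-34 / (9.9687e-27 * 2.3729e+06)
= 6.626e-34 / 2.3655e-20
= 2.8011e-14 m

2.8011e-14


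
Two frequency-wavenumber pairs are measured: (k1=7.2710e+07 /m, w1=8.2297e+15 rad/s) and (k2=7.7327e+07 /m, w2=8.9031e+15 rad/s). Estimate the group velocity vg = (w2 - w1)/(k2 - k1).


vg = (w2 - w1) / (k2 - k1)
= (8.9031e+15 - 8.2297e+15) / (7.7327e+07 - 7.2710e+07)
= 6.7340e+14 / 4.6170e+06
= 1.4585e+08 m/s

1.4585e+08


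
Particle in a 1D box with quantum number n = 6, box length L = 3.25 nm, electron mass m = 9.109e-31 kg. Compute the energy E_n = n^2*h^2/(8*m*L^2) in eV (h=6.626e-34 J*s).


E = n^2 * h^2 / (8 * m * L^2)
= 6^2 * (6.626e-34)^2 / (8 * 9.109e-31 * (3.25e-9)^2)
= 36 * 4.3904e-67 / (8 * 9.109e-31 * 1.0563e-17)
= 2.0534e-19 J
= 1.2818 eV

1.2818


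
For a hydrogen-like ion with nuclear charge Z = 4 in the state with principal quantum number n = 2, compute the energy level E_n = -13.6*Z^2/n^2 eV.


E_n = -13.6 * Z^2 / n^2
= -13.6 * 4^2 / 2^2
= -13.6 * 16 / 4
= -54.4 eV

-54.4


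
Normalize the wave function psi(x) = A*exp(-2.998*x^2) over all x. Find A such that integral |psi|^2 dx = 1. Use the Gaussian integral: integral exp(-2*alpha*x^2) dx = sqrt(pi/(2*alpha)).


integral |psi|^2 dx = A^2 * sqrt(pi/(2*alpha)) = 1
A^2 = sqrt(2*alpha/pi)
= sqrt(2 * 2.998 / pi)
= 1.381516
A = sqrt(1.381516)
= 1.1754

1.1754


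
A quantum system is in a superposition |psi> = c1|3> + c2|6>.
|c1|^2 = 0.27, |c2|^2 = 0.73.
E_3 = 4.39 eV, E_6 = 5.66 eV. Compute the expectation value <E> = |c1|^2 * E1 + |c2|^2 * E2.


<E> = |c1|^2 * E1 + |c2|^2 * E2
= 0.27 * 4.39 + 0.73 * 5.66
= 1.1853 + 4.1318
= 5.3171 eV

5.3171


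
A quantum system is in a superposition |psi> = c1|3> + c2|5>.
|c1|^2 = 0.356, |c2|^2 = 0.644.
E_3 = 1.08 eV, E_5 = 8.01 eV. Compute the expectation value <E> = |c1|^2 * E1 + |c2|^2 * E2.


<E> = |c1|^2 * E1 + |c2|^2 * E2
= 0.356 * 1.08 + 0.644 * 8.01
= 0.3845 + 5.1584
= 5.5429 eV

5.5429


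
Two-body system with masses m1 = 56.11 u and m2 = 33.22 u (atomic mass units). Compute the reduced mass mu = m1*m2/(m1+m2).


mu = m1 * m2 / (m1 + m2)
= 56.11 * 33.22 / (56.11 + 33.22)
= 1863.9742 / 89.33
= 20.8662 u

20.8662


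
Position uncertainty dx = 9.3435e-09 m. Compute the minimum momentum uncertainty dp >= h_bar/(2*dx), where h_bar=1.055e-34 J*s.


dp = h_bar / (2 * dx)
= 1.055e-34 / (2 * 9.3435e-09)
= 1.055e-34 / 1.8687e-08
= 5.6456e-27 kg*m/s

5.6456e-27


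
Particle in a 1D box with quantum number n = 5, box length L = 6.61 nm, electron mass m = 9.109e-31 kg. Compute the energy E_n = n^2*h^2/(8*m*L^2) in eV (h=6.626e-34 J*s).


E = n^2 * h^2 / (8 * m * L^2)
= 5^2 * (6.626e-34)^2 / (8 * 9.109e-31 * (6.61e-9)^2)
= 25 * 4.3904e-67 / (8 * 9.109e-31 * 4.3692e-17)
= 3.4473e-20 J
= 0.2152 eV

0.2152


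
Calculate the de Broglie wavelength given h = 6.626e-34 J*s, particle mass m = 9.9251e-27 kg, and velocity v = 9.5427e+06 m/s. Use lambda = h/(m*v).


lambda = h / (m * v)
= 6.626e-34 / (9.9251e-27 * 9.5427e+06)
= 6.626e-34 / 9.4712e-20
= 6.9959e-15 m

6.9959e-15


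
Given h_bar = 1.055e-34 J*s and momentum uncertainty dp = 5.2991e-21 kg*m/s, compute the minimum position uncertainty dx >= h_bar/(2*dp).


dx = h_bar / (2 * dp)
= 1.055e-34 / (2 * 5.2991e-21)
= 1.055e-34 / 1.0598e-20
= 9.9545e-15 m

9.9545e-15


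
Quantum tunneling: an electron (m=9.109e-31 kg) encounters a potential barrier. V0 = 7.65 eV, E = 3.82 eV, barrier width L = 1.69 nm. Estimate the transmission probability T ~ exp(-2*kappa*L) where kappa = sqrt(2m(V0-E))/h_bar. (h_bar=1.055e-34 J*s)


V0 - E = 3.83 eV = 6.1357e-19 J
kappa = sqrt(2 * m * (V0-E)) / h_bar
= sqrt(2 * 9.109e-31 * 6.1357e-19) / 1.055e-34
= 1.0021e+10 /m
2*kappa*L = 2 * 1.0021e+10 * 1.69e-9
= 33.8723
T = exp(-33.8723) = 1.947281e-15

1.947281e-15


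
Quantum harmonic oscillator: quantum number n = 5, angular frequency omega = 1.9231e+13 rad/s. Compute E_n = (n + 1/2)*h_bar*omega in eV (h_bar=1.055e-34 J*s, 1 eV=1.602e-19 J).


E = (n + 1/2) * h_bar * omega
= (5 + 0.5) * 1.055e-34 * 1.9231e+13
= 5.5 * 2.0289e-21
= 1.1159e-20 J
= 0.0697 eV

0.0697


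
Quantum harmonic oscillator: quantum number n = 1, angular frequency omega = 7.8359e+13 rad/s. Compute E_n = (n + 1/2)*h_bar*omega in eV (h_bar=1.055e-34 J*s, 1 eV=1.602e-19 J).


E = (n + 1/2) * h_bar * omega
= (1 + 0.5) * 1.055e-34 * 7.8359e+13
= 1.5 * 8.2669e-21
= 1.2400e-20 J
= 0.0774 eV

0.0774


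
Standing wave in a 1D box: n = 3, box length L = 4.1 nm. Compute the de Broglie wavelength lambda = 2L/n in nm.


lambda = 2L / n
= 2 * 4.1 / 3
= 8.2 / 3
= 2.7333 nm

2.7333


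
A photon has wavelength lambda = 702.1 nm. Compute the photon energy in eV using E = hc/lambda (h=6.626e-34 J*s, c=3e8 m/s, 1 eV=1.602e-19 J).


E = hc / lambda
= (6.626e-34)(3e8) / (702.1e-9)
= 1.9878e-25 / 7.0210e-07
= 2.8312e-19 J
Converting to eV: 2.8312e-19 / 1.602e-19
= 1.7673 eV

1.7673


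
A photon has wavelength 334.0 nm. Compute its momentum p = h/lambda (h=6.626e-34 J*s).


p = h / lambda
= 6.626e-34 / (334.0e-9)
= 6.626e-34 / 3.3400e-07
= 1.9838e-27 kg*m/s

1.9838e-27


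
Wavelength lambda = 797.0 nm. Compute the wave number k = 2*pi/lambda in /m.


k = 2 * pi / lambda
= 6.2832 / (797.0e-9)
= 6.2832 / 7.9700e-07
= 7.8835e+06 /m

7.8835e+06


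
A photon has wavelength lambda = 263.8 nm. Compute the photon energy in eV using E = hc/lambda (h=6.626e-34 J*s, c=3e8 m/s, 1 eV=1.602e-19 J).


E = hc / lambda
= (6.626e-34)(3e8) / (263.8e-9)
= 1.9878e-25 / 2.6380e-07
= 7.5353e-19 J
Converting to eV: 7.5353e-19 / 1.602e-19
= 4.7037 eV

4.7037


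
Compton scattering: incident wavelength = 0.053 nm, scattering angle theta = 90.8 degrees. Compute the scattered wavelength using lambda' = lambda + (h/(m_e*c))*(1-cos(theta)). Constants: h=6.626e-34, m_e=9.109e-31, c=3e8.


Compton wavelength: h/(m_e*c) = 2.4247e-12 m
d_lambda = 2.4247e-12 * (1 - cos(90.8 deg))
= 2.4247e-12 * 1.013962
= 2.4586e-12 m = 0.002459 nm
lambda' = 0.053 + 0.002459
= 0.055459 nm

0.055459


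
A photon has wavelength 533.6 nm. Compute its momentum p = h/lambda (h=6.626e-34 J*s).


p = h / lambda
= 6.626e-34 / (533.6e-9)
= 6.626e-34 / 5.3360e-07
= 1.2418e-27 kg*m/s

1.2418e-27


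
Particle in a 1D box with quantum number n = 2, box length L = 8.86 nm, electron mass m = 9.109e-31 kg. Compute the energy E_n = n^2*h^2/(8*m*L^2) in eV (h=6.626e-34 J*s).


E = n^2 * h^2 / (8 * m * L^2)
= 2^2 * (6.626e-34)^2 / (8 * 9.109e-31 * (8.86e-9)^2)
= 4 * 4.3904e-67 / (8 * 9.109e-31 * 7.8500e-17)
= 3.0700e-21 J
= 0.0192 eV

0.0192


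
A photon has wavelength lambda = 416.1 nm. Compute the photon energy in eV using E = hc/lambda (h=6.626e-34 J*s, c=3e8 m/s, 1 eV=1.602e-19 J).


E = hc / lambda
= (6.626e-34)(3e8) / (416.1e-9)
= 1.9878e-25 / 4.1610e-07
= 4.7772e-19 J
Converting to eV: 4.7772e-19 / 1.602e-19
= 2.982 eV

2.982


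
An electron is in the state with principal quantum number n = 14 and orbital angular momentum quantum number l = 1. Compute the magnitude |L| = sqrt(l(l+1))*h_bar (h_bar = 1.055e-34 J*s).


L = sqrt(l*(l+1)) * h_bar
= sqrt(1 * 2) * 1.055e-34
= sqrt(2) * 1.055e-34
= 1.4142 * 1.055e-34
= 1.4920e-34 J*s

1.4920e-34


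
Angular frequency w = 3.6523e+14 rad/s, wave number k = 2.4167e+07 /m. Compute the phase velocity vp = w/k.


vp = w / k
= 3.6523e+14 / 2.4167e+07
= 1.5113e+07 m/s

1.5113e+07


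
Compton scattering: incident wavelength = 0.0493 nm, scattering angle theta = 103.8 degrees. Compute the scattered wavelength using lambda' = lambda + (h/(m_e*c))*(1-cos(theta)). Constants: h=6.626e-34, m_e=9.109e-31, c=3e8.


Compton wavelength: h/(m_e*c) = 2.4247e-12 m
d_lambda = 2.4247e-12 * (1 - cos(103.8 deg))
= 2.4247e-12 * 1.238533
= 3.0031e-12 m = 0.003003 nm
lambda' = 0.0493 + 0.003003
= 0.052303 nm

0.052303


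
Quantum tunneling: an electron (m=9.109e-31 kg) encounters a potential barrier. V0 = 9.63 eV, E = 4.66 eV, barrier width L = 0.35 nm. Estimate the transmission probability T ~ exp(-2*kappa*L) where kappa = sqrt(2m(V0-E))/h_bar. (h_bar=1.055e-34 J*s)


V0 - E = 4.97 eV = 7.9619e-19 J
kappa = sqrt(2 * m * (V0-E)) / h_bar
= sqrt(2 * 9.109e-31 * 7.9619e-19) / 1.055e-34
= 1.1416e+10 /m
2*kappa*L = 2 * 1.1416e+10 * 0.35e-9
= 7.9911
T = exp(-7.9911) = 3.384690e-04

3.384690e-04


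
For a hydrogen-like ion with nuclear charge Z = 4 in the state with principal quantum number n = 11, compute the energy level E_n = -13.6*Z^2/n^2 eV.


E_n = -13.6 * Z^2 / n^2
= -13.6 * 4^2 / 11^2
= -13.6 * 16 / 121
= -1.7983 eV

-1.7983


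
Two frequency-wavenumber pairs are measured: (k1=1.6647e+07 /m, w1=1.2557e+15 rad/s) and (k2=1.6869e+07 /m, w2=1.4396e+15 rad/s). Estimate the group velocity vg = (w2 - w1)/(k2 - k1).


vg = (w2 - w1) / (k2 - k1)
= (1.4396e+15 - 1.2557e+15) / (1.6869e+07 - 1.6647e+07)
= 1.8390e+14 / 2.2200e+05
= 8.2838e+08 m/s

8.2838e+08


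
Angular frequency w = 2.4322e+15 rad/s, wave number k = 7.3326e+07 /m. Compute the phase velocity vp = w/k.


vp = w / k
= 2.4322e+15 / 7.3326e+07
= 3.3170e+07 m/s

3.3170e+07


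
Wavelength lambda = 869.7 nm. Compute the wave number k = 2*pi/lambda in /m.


k = 2 * pi / lambda
= 6.2832 / (869.7e-9)
= 6.2832 / 8.6970e-07
= 7.2245e+06 /m

7.2245e+06


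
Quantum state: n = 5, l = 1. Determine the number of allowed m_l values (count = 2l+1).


m_l ranges from -l to +l in integer steps
So m_l goes from -1 to +1
Count = 2l + 1 = 2*1 + 1
= 3

3


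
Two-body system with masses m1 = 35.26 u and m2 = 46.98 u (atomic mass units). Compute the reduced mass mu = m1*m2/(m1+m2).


mu = m1 * m2 / (m1 + m2)
= 35.26 * 46.98 / (35.26 + 46.98)
= 1656.5148 / 82.24
= 20.1424 u

20.1424


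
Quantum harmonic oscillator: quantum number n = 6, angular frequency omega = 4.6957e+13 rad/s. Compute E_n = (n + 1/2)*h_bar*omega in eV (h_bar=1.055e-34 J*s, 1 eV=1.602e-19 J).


E = (n + 1/2) * h_bar * omega
= (6 + 0.5) * 1.055e-34 * 4.6957e+13
= 6.5 * 4.9540e-21
= 3.2201e-20 J
= 0.201 eV

0.201


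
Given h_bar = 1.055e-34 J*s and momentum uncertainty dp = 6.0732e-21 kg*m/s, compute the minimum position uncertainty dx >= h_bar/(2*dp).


dx = h_bar / (2 * dp)
= 1.055e-34 / (2 * 6.0732e-21)
= 1.055e-34 / 1.2146e-20
= 8.6857e-15 m

8.6857e-15


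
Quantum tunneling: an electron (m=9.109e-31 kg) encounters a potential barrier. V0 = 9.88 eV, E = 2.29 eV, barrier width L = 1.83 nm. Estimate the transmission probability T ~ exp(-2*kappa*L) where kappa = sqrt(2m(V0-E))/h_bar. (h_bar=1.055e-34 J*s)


V0 - E = 7.59 eV = 1.2159e-18 J
kappa = sqrt(2 * m * (V0-E)) / h_bar
= sqrt(2 * 9.109e-31 * 1.2159e-18) / 1.055e-34
= 1.4107e+10 /m
2*kappa*L = 2 * 1.4107e+10 * 1.83e-9
= 51.6334
T = exp(-51.6334) = 3.765988e-23

3.765988e-23


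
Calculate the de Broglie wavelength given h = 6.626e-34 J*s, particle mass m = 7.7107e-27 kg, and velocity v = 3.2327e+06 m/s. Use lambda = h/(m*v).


lambda = h / (m * v)
= 6.626e-34 / (7.7107e-27 * 3.2327e+06)
= 6.626e-34 / 2.4926e-20
= 2.6582e-14 m

2.6582e-14


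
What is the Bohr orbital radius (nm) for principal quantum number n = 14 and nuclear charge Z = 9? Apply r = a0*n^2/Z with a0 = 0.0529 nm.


r = a0 * n^2 / Z
= 0.0529 * 14^2 / 9
= 0.0529 * 196 / 9
= 1.152 nm

1.152


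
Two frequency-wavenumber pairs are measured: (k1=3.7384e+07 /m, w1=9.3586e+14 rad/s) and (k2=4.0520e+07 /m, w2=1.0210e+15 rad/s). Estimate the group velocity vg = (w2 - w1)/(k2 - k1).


vg = (w2 - w1) / (k2 - k1)
= (1.0210e+15 - 9.3586e+14) / (4.0520e+07 - 3.7384e+07)
= 8.5140e+13 / 3.1360e+06
= 2.7149e+07 m/s

2.7149e+07


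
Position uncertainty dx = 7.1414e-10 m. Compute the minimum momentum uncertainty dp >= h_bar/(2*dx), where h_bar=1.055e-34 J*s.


dp = h_bar / (2 * dx)
= 1.055e-34 / (2 * 7.1414e-10)
= 1.055e-34 / 1.4283e-09
= 7.3865e-26 kg*m/s

7.3865e-26


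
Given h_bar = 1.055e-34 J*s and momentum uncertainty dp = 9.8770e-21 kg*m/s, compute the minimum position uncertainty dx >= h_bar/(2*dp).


dx = h_bar / (2 * dp)
= 1.055e-34 / (2 * 9.8770e-21)
= 1.055e-34 / 1.9754e-20
= 5.3407e-15 m

5.3407e-15


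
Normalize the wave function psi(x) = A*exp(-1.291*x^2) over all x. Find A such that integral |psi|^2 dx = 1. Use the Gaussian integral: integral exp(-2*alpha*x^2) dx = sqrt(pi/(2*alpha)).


integral |psi|^2 dx = A^2 * sqrt(pi/(2*alpha)) = 1
A^2 = sqrt(2*alpha/pi)
= sqrt(2 * 1.291 / pi)
= 0.906574
A = sqrt(0.906574)
= 0.9521

0.9521


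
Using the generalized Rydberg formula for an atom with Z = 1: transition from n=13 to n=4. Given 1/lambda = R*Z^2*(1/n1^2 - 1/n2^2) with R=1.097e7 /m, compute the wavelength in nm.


1/lambda = R * Z^2 * (1/n1^2 - 1/n2^2)
= 1.097e7 * 1^2 * (1/4^2 - 1/13^2)
= 1.097e7 * 1 * (0.0625 - 0.005917)
= 6.2071e+05 /m
lambda = 1 / 6.2071e+05
= 1611.0486 nm

1611.0486


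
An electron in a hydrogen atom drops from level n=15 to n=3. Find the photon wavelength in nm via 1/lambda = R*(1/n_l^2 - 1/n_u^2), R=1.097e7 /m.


1/lambda = R * (1/n_l^2 - 1/n_u^2)
= 1.097e7 * (1/3^2 - 1/15^2)
= 1.097e7 * (0.111111 - 0.004444)
= 1.097e7 * 0.106667
= 1.1701e+06 /m
lambda = 1 / 1.1701e+06 = 854.6035 nm

854.6035


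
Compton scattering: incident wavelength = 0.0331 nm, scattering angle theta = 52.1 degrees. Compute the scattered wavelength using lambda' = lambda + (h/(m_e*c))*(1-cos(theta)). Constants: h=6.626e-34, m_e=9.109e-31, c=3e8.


Compton wavelength: h/(m_e*c) = 2.4247e-12 m
d_lambda = 2.4247e-12 * (1 - cos(52.1 deg))
= 2.4247e-12 * 0.385715
= 9.3525e-13 m = 0.000935 nm
lambda' = 0.0331 + 0.000935
= 0.034035 nm

0.034035


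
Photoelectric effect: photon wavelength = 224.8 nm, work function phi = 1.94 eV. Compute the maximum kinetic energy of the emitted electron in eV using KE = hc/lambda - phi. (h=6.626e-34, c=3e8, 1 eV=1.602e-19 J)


E_photon = hc / lambda
= (6.626e-34)(3e8) / (224.8e-9)
= 8.8425e-19 J
= 5.5197 eV
KE = E_photon - phi
= 5.5197 - 1.94
= 3.5797 eV

3.5797


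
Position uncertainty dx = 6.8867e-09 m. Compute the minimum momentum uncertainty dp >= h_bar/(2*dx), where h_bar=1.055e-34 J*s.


dp = h_bar / (2 * dx)
= 1.055e-34 / (2 * 6.8867e-09)
= 1.055e-34 / 1.3773e-08
= 7.6597e-27 kg*m/s

7.6597e-27


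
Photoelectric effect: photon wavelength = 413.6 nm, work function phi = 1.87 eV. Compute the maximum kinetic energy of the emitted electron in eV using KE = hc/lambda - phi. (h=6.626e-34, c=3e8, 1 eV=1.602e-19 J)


E_photon = hc / lambda
= (6.626e-34)(3e8) / (413.6e-9)
= 4.8061e-19 J
= 3.0001 eV
KE = E_photon - phi
= 3.0001 - 1.87
= 1.1301 eV

1.1301


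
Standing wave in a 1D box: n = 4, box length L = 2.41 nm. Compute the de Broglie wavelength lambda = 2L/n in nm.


lambda = 2L / n
= 2 * 2.41 / 4
= 4.82 / 4
= 1.205 nm

1.205


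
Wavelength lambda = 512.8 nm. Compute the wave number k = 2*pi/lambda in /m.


k = 2 * pi / lambda
= 6.2832 / (512.8e-9)
= 6.2832 / 5.1280e-07
= 1.2253e+07 /m

1.2253e+07


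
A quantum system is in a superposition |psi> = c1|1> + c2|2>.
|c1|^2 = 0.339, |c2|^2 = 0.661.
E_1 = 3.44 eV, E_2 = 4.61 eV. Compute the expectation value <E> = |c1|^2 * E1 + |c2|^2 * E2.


<E> = |c1|^2 * E1 + |c2|^2 * E2
= 0.339 * 3.44 + 0.661 * 4.61
= 1.1662 + 3.0472
= 4.2134 eV

4.2134


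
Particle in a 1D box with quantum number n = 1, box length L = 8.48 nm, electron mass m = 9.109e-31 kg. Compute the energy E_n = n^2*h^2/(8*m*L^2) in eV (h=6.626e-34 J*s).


E = n^2 * h^2 / (8 * m * L^2)
= 1^2 * (6.626e-34)^2 / (8 * 9.109e-31 * (8.48e-9)^2)
= 1 * 4.3904e-67 / (8 * 9.109e-31 * 7.1910e-17)
= 8.3782e-22 J
= 0.0052 eV

0.0052


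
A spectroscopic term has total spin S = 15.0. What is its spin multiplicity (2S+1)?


Spin multiplicity = 2S + 1
= 2 * 15.0 + 1
= 30.0 + 1
= 31

31


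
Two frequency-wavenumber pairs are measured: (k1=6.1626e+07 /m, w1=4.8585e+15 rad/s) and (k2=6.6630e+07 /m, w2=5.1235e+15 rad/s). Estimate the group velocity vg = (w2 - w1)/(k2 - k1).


vg = (w2 - w1) / (k2 - k1)
= (5.1235e+15 - 4.8585e+15) / (6.6630e+07 - 6.1626e+07)
= 2.6500e+14 / 5.0040e+06
= 5.2958e+07 m/s

5.2958e+07


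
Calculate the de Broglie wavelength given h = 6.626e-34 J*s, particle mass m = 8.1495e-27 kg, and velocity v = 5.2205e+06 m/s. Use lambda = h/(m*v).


lambda = h / (m * v)
= 6.626e-34 / (8.1495e-27 * 5.2205e+06)
= 6.626e-34 / 4.2544e-20
= 1.5574e-14 m

1.5574e-14


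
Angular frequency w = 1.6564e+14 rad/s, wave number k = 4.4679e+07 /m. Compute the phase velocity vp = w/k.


vp = w / k
= 1.6564e+14 / 4.4679e+07
= 3.7073e+06 m/s

3.7073e+06


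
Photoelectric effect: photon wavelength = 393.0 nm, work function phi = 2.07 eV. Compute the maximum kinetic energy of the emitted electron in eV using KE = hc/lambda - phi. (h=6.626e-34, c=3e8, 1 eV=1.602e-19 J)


E_photon = hc / lambda
= (6.626e-34)(3e8) / (393.0e-9)
= 5.0580e-19 J
= 3.1573 eV
KE = E_photon - phi
= 3.1573 - 2.07
= 1.0873 eV

1.0873


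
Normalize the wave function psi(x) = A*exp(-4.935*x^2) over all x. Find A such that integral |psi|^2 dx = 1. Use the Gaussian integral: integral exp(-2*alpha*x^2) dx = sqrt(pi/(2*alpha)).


integral |psi|^2 dx = A^2 * sqrt(pi/(2*alpha)) = 1
A^2 = sqrt(2*alpha/pi)
= sqrt(2 * 4.935 / pi)
= 1.772489
A = sqrt(1.772489)
= 1.3313

1.3313


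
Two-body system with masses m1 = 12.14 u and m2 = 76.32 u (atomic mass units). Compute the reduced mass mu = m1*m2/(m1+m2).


mu = m1 * m2 / (m1 + m2)
= 12.14 * 76.32 / (12.14 + 76.32)
= 926.5248 / 88.46
= 10.4739 u

10.4739


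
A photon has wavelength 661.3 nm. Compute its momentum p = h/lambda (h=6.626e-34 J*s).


p = h / lambda
= 6.626e-34 / (661.3e-9)
= 6.626e-34 / 6.6130e-07
= 1.0020e-27 kg*m/s

1.0020e-27


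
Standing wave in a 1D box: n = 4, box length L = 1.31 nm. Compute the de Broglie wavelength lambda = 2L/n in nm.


lambda = 2L / n
= 2 * 1.31 / 4
= 2.62 / 4
= 0.655 nm

0.655


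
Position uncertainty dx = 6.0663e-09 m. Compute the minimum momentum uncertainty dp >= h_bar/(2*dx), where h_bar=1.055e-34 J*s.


dp = h_bar / (2 * dx)
= 1.055e-34 / (2 * 6.0663e-09)
= 1.055e-34 / 1.2133e-08
= 8.6956e-27 kg*m/s

8.6956e-27


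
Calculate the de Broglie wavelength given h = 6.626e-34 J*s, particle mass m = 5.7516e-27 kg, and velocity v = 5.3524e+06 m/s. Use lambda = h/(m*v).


lambda = h / (m * v)
= 6.626e-34 / (5.7516e-27 * 5.3524e+06)
= 6.626e-34 / 3.0785e-20
= 2.1524e-14 m

2.1524e-14


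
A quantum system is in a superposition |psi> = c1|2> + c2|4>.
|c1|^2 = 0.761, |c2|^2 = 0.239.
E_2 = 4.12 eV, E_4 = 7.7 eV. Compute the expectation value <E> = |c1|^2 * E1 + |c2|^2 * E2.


<E> = |c1|^2 * E1 + |c2|^2 * E2
= 0.761 * 4.12 + 0.239 * 7.7
= 3.1353 + 1.8403
= 4.9756 eV

4.9756


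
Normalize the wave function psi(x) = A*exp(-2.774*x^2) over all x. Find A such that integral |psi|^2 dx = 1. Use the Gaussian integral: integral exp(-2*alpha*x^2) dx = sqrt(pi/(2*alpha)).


integral |psi|^2 dx = A^2 * sqrt(pi/(2*alpha)) = 1
A^2 = sqrt(2*alpha/pi)
= sqrt(2 * 2.774 / pi)
= 1.328903
A = sqrt(1.328903)
= 1.1528

1.1528


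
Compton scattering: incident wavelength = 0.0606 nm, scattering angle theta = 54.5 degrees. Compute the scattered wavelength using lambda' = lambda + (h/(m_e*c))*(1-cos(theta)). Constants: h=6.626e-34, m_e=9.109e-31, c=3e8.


Compton wavelength: h/(m_e*c) = 2.4247e-12 m
d_lambda = 2.4247e-12 * (1 - cos(54.5 deg))
= 2.4247e-12 * 0.419297
= 1.0167e-12 m = 0.001017 nm
lambda' = 0.0606 + 0.001017
= 0.061617 nm

0.061617


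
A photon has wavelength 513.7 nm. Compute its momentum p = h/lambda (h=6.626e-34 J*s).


p = h / lambda
= 6.626e-34 / (513.7e-9)
= 6.626e-34 / 5.1370e-07
= 1.2899e-27 kg*m/s

1.2899e-27


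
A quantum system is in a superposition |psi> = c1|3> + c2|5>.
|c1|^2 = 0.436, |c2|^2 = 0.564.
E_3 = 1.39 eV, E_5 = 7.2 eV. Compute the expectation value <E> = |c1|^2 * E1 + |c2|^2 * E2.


<E> = |c1|^2 * E1 + |c2|^2 * E2
= 0.436 * 1.39 + 0.564 * 7.2
= 0.606 + 4.0608
= 4.6668 eV

4.6668


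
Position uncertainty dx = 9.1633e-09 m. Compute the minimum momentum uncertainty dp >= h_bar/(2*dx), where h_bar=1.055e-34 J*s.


dp = h_bar / (2 * dx)
= 1.055e-34 / (2 * 9.1633e-09)
= 1.055e-34 / 1.8327e-08
= 5.7567e-27 kg*m/s

5.7567e-27


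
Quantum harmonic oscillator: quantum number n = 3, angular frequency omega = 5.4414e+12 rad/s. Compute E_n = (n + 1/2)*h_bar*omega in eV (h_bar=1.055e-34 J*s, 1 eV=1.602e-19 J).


E = (n + 1/2) * h_bar * omega
= (3 + 0.5) * 1.055e-34 * 5.4414e+12
= 3.5 * 5.7407e-22
= 2.0092e-21 J
= 0.0125 eV

0.0125


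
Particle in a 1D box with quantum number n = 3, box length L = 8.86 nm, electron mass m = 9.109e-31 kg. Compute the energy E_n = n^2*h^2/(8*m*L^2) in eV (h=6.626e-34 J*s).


E = n^2 * h^2 / (8 * m * L^2)
= 3^2 * (6.626e-34)^2 / (8 * 9.109e-31 * (8.86e-9)^2)
= 9 * 4.3904e-67 / (8 * 9.109e-31 * 7.8500e-17)
= 6.9074e-21 J
= 0.0431 eV

0.0431


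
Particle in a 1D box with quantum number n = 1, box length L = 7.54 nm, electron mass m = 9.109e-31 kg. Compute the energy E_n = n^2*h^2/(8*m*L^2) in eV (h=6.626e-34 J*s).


E = n^2 * h^2 / (8 * m * L^2)
= 1^2 * (6.626e-34)^2 / (8 * 9.109e-31 * (7.54e-9)^2)
= 1 * 4.3904e-67 / (8 * 9.109e-31 * 5.6852e-17)
= 1.0597e-21 J
= 0.0066 eV

0.0066


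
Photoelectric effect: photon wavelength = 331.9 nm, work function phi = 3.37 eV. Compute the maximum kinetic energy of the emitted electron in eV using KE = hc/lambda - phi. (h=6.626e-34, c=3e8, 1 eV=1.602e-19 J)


E_photon = hc / lambda
= (6.626e-34)(3e8) / (331.9e-9)
= 5.9892e-19 J
= 3.7385 eV
KE = E_photon - phi
= 3.7385 - 3.37
= 0.3685 eV

0.3685


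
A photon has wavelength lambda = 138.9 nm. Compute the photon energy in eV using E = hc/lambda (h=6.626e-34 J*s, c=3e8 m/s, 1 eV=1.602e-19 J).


E = hc / lambda
= (6.626e-34)(3e8) / (138.9e-9)
= 1.9878e-25 / 1.3890e-07
= 1.4311e-18 J
Converting to eV: 1.4311e-18 / 1.602e-19
= 8.9332 eV

8.9332


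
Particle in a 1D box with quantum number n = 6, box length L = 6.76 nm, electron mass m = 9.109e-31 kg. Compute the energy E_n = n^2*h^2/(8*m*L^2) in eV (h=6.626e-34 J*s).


E = n^2 * h^2 / (8 * m * L^2)
= 6^2 * (6.626e-34)^2 / (8 * 9.109e-31 * (6.76e-9)^2)
= 36 * 4.3904e-67 / (8 * 9.109e-31 * 4.5698e-17)
= 4.7463e-20 J
= 0.2963 eV

0.2963


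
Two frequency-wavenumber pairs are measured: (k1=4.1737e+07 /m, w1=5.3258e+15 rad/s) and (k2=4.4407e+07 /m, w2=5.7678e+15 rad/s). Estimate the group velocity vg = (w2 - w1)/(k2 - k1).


vg = (w2 - w1) / (k2 - k1)
= (5.7678e+15 - 5.3258e+15) / (4.4407e+07 - 4.1737e+07)
= 4.4200e+14 / 2.6700e+06
= 1.6554e+08 m/s

1.6554e+08


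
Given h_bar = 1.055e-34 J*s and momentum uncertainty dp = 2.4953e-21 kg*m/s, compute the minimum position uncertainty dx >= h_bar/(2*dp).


dx = h_bar / (2 * dp)
= 1.055e-34 / (2 * 2.4953e-21)
= 1.055e-34 / 4.9906e-21
= 2.1140e-14 m

2.1140e-14


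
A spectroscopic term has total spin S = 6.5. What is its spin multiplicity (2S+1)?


Spin multiplicity = 2S + 1
= 2 * 6.5 + 1
= 13.0 + 1
= 14

14


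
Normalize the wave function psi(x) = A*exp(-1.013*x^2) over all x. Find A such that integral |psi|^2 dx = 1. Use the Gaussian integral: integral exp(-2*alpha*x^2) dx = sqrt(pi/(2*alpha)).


integral |psi|^2 dx = A^2 * sqrt(pi/(2*alpha)) = 1
A^2 = sqrt(2*alpha/pi)
= sqrt(2 * 1.013 / pi)
= 0.803054
A = sqrt(0.803054)
= 0.8961

0.8961


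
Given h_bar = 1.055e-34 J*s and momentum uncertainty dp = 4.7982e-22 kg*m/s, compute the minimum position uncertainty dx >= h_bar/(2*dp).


dx = h_bar / (2 * dp)
= 1.055e-34 / (2 * 4.7982e-22)
= 1.055e-34 / 9.5964e-22
= 1.0994e-13 m

1.0994e-13


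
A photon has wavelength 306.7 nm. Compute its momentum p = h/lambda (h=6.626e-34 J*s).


p = h / lambda
= 6.626e-34 / (306.7e-9)
= 6.626e-34 / 3.0670e-07
= 2.1604e-27 kg*m/s

2.1604e-27


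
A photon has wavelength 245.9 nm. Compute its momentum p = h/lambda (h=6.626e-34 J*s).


p = h / lambda
= 6.626e-34 / (245.9e-9)
= 6.626e-34 / 2.4590e-07
= 2.6946e-27 kg*m/s

2.6946e-27


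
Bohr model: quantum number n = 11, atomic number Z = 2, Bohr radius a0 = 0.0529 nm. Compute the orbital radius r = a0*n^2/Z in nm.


r = a0 * n^2 / Z
= 0.0529 * 11^2 / 2
= 0.0529 * 121 / 2
= 3.2005 nm

3.2005


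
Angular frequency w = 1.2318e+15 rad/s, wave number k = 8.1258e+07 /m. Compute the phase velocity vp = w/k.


vp = w / k
= 1.2318e+15 / 8.1258e+07
= 1.5159e+07 m/s

1.5159e+07


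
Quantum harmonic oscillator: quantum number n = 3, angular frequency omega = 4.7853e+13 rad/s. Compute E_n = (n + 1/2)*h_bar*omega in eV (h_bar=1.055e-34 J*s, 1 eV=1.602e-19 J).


E = (n + 1/2) * h_bar * omega
= (3 + 0.5) * 1.055e-34 * 4.7853e+13
= 3.5 * 5.0485e-21
= 1.7670e-20 J
= 0.1103 eV

0.1103


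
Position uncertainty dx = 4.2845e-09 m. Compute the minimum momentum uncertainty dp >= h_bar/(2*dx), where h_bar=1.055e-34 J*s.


dp = h_bar / (2 * dx)
= 1.055e-34 / (2 * 4.2845e-09)
= 1.055e-34 / 8.5690e-09
= 1.2312e-26 kg*m/s

1.2312e-26


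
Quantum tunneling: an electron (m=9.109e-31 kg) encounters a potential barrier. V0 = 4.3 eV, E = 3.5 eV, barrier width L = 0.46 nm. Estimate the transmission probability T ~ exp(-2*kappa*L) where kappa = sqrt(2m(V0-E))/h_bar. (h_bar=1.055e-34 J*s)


V0 - E = 0.8 eV = 1.2816e-19 J
kappa = sqrt(2 * m * (V0-E)) / h_bar
= sqrt(2 * 9.109e-31 * 1.2816e-19) / 1.055e-34
= 4.5801e+09 /m
2*kappa*L = 2 * 4.5801e+09 * 0.46e-9
= 4.2137
T = exp(-4.2137) = 1.479177e-02

1.479177e-02


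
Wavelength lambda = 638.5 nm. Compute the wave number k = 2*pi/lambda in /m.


k = 2 * pi / lambda
= 6.2832 / (638.5e-9)
= 6.2832 / 6.3850e-07
= 9.8405e+06 /m

9.8405e+06


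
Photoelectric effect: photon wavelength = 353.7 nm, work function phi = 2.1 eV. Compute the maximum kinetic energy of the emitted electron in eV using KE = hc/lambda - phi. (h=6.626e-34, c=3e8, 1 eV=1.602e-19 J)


E_photon = hc / lambda
= (6.626e-34)(3e8) / (353.7e-9)
= 5.6200e-19 J
= 3.5081 eV
KE = E_photon - phi
= 3.5081 - 2.1
= 1.4081 eV

1.4081


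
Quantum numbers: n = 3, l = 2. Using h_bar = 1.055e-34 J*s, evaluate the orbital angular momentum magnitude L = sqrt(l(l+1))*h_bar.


L = sqrt(l*(l+1)) * h_bar
= sqrt(2 * 3) * 1.055e-34
= sqrt(6) * 1.055e-34
= 2.4495 * 1.055e-34
= 2.5842e-34 J*s

2.5842e-34


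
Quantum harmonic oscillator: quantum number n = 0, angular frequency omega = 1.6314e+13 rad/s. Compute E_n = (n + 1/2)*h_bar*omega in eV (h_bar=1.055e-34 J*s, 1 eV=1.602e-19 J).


E = (n + 1/2) * h_bar * omega
= (0 + 0.5) * 1.055e-34 * 1.6314e+13
= 0.5 * 1.7211e-21
= 8.6056e-22 J
= 0.0054 eV

0.0054


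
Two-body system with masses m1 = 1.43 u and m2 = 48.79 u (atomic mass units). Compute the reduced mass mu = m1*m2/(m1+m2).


mu = m1 * m2 / (m1 + m2)
= 1.43 * 48.79 / (1.43 + 48.79)
= 69.7697 / 50.22
= 1.3893 u

1.3893


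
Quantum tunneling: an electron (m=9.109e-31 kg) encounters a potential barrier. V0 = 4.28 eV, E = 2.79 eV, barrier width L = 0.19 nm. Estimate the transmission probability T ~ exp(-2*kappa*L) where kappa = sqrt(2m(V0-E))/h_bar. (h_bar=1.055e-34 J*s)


V0 - E = 1.49 eV = 2.3870e-19 J
kappa = sqrt(2 * m * (V0-E)) / h_bar
= sqrt(2 * 9.109e-31 * 2.3870e-19) / 1.055e-34
= 6.2506e+09 /m
2*kappa*L = 2 * 6.2506e+09 * 0.19e-9
= 2.3752
T = exp(-2.3752) = 9.299299e-02

9.299299e-02


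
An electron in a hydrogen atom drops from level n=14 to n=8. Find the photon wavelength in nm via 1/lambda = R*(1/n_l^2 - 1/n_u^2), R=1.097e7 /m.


1/lambda = R * (1/n_l^2 - 1/n_u^2)
= 1.097e7 * (1/8^2 - 1/14^2)
= 1.097e7 * (0.015625 - 0.005102)
= 1.097e7 * 0.010523
= 1.1544e+05 /m
lambda = 1 / 1.1544e+05 = 8662.7441 nm

8662.7441


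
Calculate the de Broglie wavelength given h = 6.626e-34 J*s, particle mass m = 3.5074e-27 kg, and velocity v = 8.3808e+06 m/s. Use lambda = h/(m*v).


lambda = h / (m * v)
= 6.626e-34 / (3.5074e-27 * 8.3808e+06)
= 6.626e-34 / 2.9395e-20
= 2.2541e-14 m

2.2541e-14


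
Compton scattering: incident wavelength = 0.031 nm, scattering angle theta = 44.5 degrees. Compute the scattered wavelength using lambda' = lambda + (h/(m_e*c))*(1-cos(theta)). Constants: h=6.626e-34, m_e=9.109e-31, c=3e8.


Compton wavelength: h/(m_e*c) = 2.4247e-12 m
d_lambda = 2.4247e-12 * (1 - cos(44.5 deg))
= 2.4247e-12 * 0.28675
= 6.9528e-13 m = 0.000695 nm
lambda' = 0.031 + 0.000695
= 0.031695 nm

0.031695


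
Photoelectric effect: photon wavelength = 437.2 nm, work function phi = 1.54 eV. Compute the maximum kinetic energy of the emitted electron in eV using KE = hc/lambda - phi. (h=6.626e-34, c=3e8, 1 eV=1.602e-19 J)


E_photon = hc / lambda
= (6.626e-34)(3e8) / (437.2e-9)
= 4.5467e-19 J
= 2.8381 eV
KE = E_photon - phi
= 2.8381 - 1.54
= 1.2981 eV

1.2981


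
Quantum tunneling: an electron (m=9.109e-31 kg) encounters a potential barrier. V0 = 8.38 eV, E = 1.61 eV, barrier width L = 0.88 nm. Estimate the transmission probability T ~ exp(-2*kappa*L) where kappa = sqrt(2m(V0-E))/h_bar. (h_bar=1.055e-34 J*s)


V0 - E = 6.77 eV = 1.0846e-18 J
kappa = sqrt(2 * m * (V0-E)) / h_bar
= sqrt(2 * 9.109e-31 * 1.0846e-18) / 1.055e-34
= 1.3324e+10 /m
2*kappa*L = 2 * 1.3324e+10 * 0.88e-9
= 23.4496
T = exp(-23.4496) = 6.545631e-11

6.545631e-11


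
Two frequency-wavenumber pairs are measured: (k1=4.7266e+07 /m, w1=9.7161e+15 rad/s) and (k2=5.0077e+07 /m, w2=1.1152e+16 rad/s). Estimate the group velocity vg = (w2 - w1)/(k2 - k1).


vg = (w2 - w1) / (k2 - k1)
= (1.1152e+16 - 9.7161e+15) / (5.0077e+07 - 4.7266e+07)
= 1.4359e+15 / 2.8110e+06
= 5.1081e+08 m/s

5.1081e+08


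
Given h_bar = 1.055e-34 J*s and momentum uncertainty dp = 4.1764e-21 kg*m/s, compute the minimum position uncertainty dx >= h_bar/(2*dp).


dx = h_bar / (2 * dp)
= 1.055e-34 / (2 * 4.1764e-21)
= 1.055e-34 / 8.3528e-21
= 1.2630e-14 m

1.2630e-14


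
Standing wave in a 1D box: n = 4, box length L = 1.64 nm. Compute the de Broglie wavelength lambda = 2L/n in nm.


lambda = 2L / n
= 2 * 1.64 / 4
= 3.28 / 4
= 0.82 nm

0.82


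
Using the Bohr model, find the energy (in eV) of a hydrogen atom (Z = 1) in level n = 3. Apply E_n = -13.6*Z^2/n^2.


E_n = -13.6 * Z^2 / n^2
= -13.6 * 1^2 / 3^2
= -13.6 * 1 / 9
= -1.5111 eV

-1.5111


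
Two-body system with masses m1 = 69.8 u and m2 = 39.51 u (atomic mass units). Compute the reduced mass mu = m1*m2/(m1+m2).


mu = m1 * m2 / (m1 + m2)
= 69.8 * 39.51 / (69.8 + 39.51)
= 2757.798 / 109.31
= 25.2291 u

25.2291


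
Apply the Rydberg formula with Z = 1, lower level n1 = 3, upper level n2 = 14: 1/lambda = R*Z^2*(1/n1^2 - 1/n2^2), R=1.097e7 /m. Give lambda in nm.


1/lambda = R * Z^2 * (1/n1^2 - 1/n2^2)
= 1.097e7 * 1^2 * (1/3^2 - 1/14^2)
= 1.097e7 * 1 * (0.111111 - 0.005102)
= 1.1629e+06 /m
lambda = 1 / 1.1629e+06
= 859.9047 nm

859.9047


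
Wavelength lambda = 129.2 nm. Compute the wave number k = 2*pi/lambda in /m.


k = 2 * pi / lambda
= 6.2832 / (129.2e-9)
= 6.2832 / 1.2920e-07
= 4.8631e+07 /m

4.8631e+07


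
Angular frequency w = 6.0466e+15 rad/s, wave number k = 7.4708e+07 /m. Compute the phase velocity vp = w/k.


vp = w / k
= 6.0466e+15 / 7.4708e+07
= 8.0936e+07 m/s

8.0936e+07


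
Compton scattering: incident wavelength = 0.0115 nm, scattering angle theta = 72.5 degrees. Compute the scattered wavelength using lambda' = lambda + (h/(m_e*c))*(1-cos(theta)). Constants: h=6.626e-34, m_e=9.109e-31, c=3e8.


Compton wavelength: h/(m_e*c) = 2.4247e-12 m
d_lambda = 2.4247e-12 * (1 - cos(72.5 deg))
= 2.4247e-12 * 0.699294
= 1.6956e-12 m = 0.001696 nm
lambda' = 0.0115 + 0.001696
= 0.013196 nm

0.013196


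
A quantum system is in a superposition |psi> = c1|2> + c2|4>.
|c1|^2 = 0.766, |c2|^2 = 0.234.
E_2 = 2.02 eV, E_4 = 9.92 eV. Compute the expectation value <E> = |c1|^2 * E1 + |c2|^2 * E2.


<E> = |c1|^2 * E1 + |c2|^2 * E2
= 0.766 * 2.02 + 0.234 * 9.92
= 1.5473 + 2.3213
= 3.8686 eV

3.8686


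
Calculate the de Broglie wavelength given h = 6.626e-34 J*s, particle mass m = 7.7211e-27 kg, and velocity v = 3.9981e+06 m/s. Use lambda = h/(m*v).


lambda = h / (m * v)
= 6.626e-34 / (7.7211e-27 * 3.9981e+06)
= 6.626e-34 / 3.0870e-20
= 2.1464e-14 m

2.1464e-14


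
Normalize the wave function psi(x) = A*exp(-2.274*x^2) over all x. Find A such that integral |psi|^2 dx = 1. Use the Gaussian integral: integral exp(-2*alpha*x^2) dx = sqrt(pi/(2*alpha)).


integral |psi|^2 dx = A^2 * sqrt(pi/(2*alpha)) = 1
A^2 = sqrt(2*alpha/pi)
= sqrt(2 * 2.274 / pi)
= 1.203193
A = sqrt(1.203193)
= 1.0969

1.0969


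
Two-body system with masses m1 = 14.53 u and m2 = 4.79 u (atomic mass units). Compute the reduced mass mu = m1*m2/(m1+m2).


mu = m1 * m2 / (m1 + m2)
= 14.53 * 4.79 / (14.53 + 4.79)
= 69.5987 / 19.32
= 3.6024 u

3.6024


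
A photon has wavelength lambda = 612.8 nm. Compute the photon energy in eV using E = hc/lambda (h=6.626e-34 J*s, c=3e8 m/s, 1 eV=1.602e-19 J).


E = hc / lambda
= (6.626e-34)(3e8) / (612.8e-9)
= 1.9878e-25 / 6.1280e-07
= 3.2438e-19 J
Converting to eV: 3.2438e-19 / 1.602e-19
= 2.0248 eV

2.0248
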